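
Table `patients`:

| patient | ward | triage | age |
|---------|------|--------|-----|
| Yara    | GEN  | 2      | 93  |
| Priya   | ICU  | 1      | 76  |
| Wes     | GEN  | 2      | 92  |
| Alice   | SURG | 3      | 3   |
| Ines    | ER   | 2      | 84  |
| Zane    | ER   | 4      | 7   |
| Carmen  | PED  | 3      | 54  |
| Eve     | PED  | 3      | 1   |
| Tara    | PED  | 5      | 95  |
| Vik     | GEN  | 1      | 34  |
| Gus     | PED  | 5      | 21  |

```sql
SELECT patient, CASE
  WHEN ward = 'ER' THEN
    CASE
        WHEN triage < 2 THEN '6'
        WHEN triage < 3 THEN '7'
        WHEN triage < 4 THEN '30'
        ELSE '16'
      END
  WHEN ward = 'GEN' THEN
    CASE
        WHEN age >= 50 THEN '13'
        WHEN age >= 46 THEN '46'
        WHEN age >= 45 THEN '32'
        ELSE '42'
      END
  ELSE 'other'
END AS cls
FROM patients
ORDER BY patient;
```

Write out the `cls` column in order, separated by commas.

patient=Alice: ward='SURG' → outer ELSE → other
patient=Carmen: ward='PED' → outer ELSE → other
patient=Eve: ward='PED' → outer ELSE → other
patient=Gus: ward='PED' → outer ELSE → other
patient=Ines: ward='ER' → inner[triage < 3] → 7
patient=Priya: ward='ICU' → outer ELSE → other
patient=Tara: ward='PED' → outer ELSE → other
patient=Vik: ward='GEN' → inner[ELSE] → 42
patient=Wes: ward='GEN' → inner[age >= 50] → 13
patient=Yara: ward='GEN' → inner[age >= 50] → 13
patient=Zane: ward='ER' → inner[ELSE] → 16

other, other, other, other, 7, other, other, 42, 13, 13, 16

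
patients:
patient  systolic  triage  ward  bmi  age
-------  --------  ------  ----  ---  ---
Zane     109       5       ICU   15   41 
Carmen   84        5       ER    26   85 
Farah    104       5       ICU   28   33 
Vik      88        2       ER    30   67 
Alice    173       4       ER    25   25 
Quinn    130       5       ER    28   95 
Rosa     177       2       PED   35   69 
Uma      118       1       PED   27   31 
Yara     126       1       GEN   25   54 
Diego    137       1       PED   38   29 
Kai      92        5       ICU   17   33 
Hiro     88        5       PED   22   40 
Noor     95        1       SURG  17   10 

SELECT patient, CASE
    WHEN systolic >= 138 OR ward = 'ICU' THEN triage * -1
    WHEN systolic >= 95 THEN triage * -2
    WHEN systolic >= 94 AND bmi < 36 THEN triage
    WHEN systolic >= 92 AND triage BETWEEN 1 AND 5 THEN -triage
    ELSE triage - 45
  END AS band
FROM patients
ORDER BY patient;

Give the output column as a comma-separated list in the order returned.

patient=Alice: systolic >= 138 OR ward = 'ICU' → -4
patient=Carmen: ELSE → -40
patient=Diego: systolic >= 95 → -2
patient=Farah: systolic >= 138 OR ward = 'ICU' → -5
patient=Hiro: ELSE → -40
patient=Kai: systolic >= 138 OR ward = 'ICU' → -5
patient=Noor: systolic >= 95 → -2
patient=Quinn: systolic >= 95 → -10
patient=Rosa: systolic >= 138 OR ward = 'ICU' → -2
patient=Uma: systolic >= 95 → -2
patient=Vik: ELSE → -43
patient=Yara: systolic >= 95 → -2
patient=Zane: systolic >= 138 OR ward = 'ICU' → -5

-4, -40, -2, -5, -40, -5, -2, -10, -2, -2, -43, -2, -5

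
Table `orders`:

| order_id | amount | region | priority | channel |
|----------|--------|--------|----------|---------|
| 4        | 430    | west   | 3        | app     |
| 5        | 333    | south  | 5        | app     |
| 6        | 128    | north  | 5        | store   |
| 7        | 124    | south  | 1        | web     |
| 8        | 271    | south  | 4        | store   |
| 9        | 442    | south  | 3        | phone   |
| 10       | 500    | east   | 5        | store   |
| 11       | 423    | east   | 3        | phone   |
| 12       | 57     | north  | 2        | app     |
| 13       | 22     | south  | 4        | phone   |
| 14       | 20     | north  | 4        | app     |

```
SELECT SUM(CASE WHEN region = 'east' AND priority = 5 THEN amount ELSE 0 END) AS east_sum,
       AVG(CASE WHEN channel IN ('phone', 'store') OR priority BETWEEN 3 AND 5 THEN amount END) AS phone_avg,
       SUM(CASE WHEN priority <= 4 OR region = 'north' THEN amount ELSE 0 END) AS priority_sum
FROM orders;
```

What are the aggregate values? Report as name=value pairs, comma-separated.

[east_sum: region = 'east' AND priority = 5]
order_id=4: ✗
order_id=5: ✗
order_id=6: ✗
order_id=7: ✗
order_id=8: ✗
order_id=9: ✗
order_id=10: ✓ → 500
order_id=11: ✗
order_id=12: ✗
order_id=13: ✗
order_id=14: ✗
east_sum = 500
—
[phone_avg: channel IN ('phone', 'store') OR priority BETWEEN 3 AND 5]
order_id=4: ✓ → 430
order_id=5: ✓ → 333
order_id=6: ✓ → 128
order_id=7: ✗
order_id=8: ✓ → 271
order_id=9: ✓ → 442
order_id=10: ✓ → 500
order_id=11: ✓ → 423
order_id=12: ✗
order_id=13: ✓ → 22
order_id=14: ✓ → 20
phone_avg = (430 + 333 + 128 + 271 + 442 + 500 + 423 + 22 + 20) / 9 = 285.4444444444
—
[priority_sum: priority <= 4 OR region = 'north']
order_id=4: ✓ → 430
order_id=5: ✗
order_id=6: ✓ → 128
order_id=7: ✓ → 124
order_id=8: ✓ → 271
order_id=9: ✓ → 442
order_id=10: ✗
order_id=11: ✓ → 423
order_id=12: ✓ → 57
order_id=13: ✓ → 22
order_id=14: ✓ → 20
priority_sum = 430 + 128 + 124 + 271 + 442 + 423 + 57 + 22 + 20 = 1917

east_sum=500, phone_avg=285.4444444444, priority_sum=1917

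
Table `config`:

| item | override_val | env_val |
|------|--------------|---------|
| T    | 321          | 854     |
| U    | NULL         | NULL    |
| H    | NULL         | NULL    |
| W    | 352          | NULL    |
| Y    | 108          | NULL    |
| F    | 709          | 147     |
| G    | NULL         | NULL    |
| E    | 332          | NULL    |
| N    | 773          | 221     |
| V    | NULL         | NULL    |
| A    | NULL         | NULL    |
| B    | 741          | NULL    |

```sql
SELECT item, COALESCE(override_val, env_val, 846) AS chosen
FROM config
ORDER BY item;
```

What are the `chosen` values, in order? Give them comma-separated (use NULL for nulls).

846, 741, 332, 709, 846, 846, 773, 321, 846, 846, 352, 108

item=A: override_val=NULL, env_val=NULL, → literal 846 → 846
item=B: override_val=741 → 741
item=E: override_val=332 → 332
item=F: override_val=709 → 709
item=G: override_val=NULL, env_val=NULL, → literal 846 → 846
item=H: override_val=NULL, env_val=NULL, → literal 846 → 846
item=N: override_val=773 → 773
item=T: override_val=321 → 321
item=U: override_val=NULL, env_val=NULL, → literal 846 → 846
item=V: override_val=NULL, env_val=NULL, → literal 846 → 846
item=W: override_val=352 → 352
item=Y: override_val=108 → 108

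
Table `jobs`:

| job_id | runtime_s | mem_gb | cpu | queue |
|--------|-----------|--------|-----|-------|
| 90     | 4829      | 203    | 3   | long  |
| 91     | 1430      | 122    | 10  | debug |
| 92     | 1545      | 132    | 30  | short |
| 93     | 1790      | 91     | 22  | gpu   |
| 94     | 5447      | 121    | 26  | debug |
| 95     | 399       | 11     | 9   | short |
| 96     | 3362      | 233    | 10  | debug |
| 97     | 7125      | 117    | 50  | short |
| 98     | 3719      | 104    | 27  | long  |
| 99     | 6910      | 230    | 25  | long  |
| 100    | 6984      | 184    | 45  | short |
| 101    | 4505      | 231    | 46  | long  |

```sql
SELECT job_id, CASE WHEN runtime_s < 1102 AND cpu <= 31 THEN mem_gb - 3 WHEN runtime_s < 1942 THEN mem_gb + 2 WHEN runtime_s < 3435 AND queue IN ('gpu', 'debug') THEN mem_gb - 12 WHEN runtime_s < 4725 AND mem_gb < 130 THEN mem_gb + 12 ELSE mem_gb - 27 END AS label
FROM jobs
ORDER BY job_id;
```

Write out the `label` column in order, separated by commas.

176, 124, 134, 93, 94, 8, 221, 90, 116, 203, 157, 204

job_id=90: ELSE → 176
job_id=91: runtime_s < 1942 → 124
job_id=92: runtime_s < 1942 → 134
job_id=93: runtime_s < 1942 → 93
job_id=94: ELSE → 94
job_id=95: runtime_s < 1102 AND cpu <= 31 → 8
job_id=96: runtime_s < 3435 AND queue IN ('gpu', 'debug') → 221
job_id=97: ELSE → 90
job_id=98: runtime_s < 4725 AND mem_gb < 130 → 116
job_id=99: ELSE → 203
job_id=100: ELSE → 157
job_id=101: ELSE → 204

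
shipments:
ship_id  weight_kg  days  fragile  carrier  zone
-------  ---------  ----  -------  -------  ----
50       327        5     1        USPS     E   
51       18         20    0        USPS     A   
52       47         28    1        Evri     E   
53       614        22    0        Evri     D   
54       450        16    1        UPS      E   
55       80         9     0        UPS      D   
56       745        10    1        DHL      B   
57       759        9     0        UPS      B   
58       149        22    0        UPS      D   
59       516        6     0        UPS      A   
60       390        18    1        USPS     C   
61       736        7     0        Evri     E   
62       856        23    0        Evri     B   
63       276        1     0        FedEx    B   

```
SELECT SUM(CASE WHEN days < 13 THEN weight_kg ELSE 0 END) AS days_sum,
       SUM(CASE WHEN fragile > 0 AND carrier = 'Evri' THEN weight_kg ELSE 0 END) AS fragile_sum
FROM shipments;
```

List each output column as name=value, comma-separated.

[days_sum: days < 13]
ship_id=50: ✓ → 327
ship_id=51: ✗
ship_id=52: ✗
ship_id=53: ✗
ship_id=54: ✗
ship_id=55: ✓ → 80
ship_id=56: ✓ → 745
ship_id=57: ✓ → 759
ship_id=58: ✗
ship_id=59: ✓ → 516
ship_id=60: ✗
ship_id=61: ✓ → 736
ship_id=62: ✗
ship_id=63: ✓ → 276
days_sum = 327 + 80 + 745 + 759 + 516 + 736 + 276 = 3439
—
[fragile_sum: fragile > 0 AND carrier = 'Evri']
ship_id=50: ✗
ship_id=51: ✗
ship_id=52: ✓ → 47
ship_id=53: ✗
ship_id=54: ✗
ship_id=55: ✗
ship_id=56: ✗
ship_id=57: ✗
ship_id=58: ✗
ship_id=59: ✗
ship_id=60: ✗
ship_id=61: ✗
ship_id=62: ✗
ship_id=63: ✗
fragile_sum = 47

days_sum=3439, fragile_sum=47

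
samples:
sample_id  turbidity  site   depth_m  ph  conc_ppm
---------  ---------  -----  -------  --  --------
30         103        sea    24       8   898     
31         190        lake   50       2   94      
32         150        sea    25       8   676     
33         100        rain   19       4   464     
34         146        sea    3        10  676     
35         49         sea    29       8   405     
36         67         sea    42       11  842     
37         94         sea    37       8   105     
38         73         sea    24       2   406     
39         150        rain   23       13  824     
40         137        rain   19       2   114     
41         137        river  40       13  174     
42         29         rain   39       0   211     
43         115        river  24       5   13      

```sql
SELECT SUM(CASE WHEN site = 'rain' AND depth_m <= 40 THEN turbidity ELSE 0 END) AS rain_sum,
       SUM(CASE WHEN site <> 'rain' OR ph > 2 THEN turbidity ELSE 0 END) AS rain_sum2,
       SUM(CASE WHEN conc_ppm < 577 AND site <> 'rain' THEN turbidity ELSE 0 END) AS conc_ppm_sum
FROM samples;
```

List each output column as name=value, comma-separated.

[rain_sum: site = 'rain' AND depth_m <= 40]
sample_id=30: ✗
sample_id=31: ✗
sample_id=32: ✗
sample_id=33: ✓ → 100
sample_id=34: ✗
sample_id=35: ✗
sample_id=36: ✗
sample_id=37: ✗
sample_id=38: ✗
sample_id=39: ✓ → 150
sample_id=40: ✓ → 137
sample_id=41: ✗
sample_id=42: ✓ → 29
sample_id=43: ✗
rain_sum = 100 + 150 + 137 + 29 = 416
—
[rain_sum2: site <> 'rain' OR ph > 2]
sample_id=30: ✓ → 103
sample_id=31: ✓ → 190
sample_id=32: ✓ → 150
sample_id=33: ✓ → 100
sample_id=34: ✓ → 146
sample_id=35: ✓ → 49
sample_id=36: ✓ → 67
sample_id=37: ✓ → 94
sample_id=38: ✓ → 73
sample_id=39: ✓ → 150
sample_id=40: ✗
sample_id=41: ✓ → 137
sample_id=42: ✗
sample_id=43: ✓ → 115
rain_sum2 = 103 + 190 + 150 + 100 + 146 + 49 + 67 + 94 + 73 + 150 + 137 + 115 = 1374
—
[conc_ppm_sum: conc_ppm < 577 AND site <> 'rain']
sample_id=30: ✗
sample_id=31: ✓ → 190
sample_id=32: ✗
sample_id=33: ✗
sample_id=34: ✗
sample_id=35: ✓ → 49
sample_id=36: ✗
sample_id=37: ✓ → 94
sample_id=38: ✓ → 73
sample_id=39: ✗
sample_id=40: ✗
sample_id=41: ✓ → 137
sample_id=42: ✗
sample_id=43: ✓ → 115
conc_ppm_sum = 190 + 49 + 94 + 73 + 137 + 115 = 658

rain_sum=416, rain_sum2=1374, conc_ppm_sum=658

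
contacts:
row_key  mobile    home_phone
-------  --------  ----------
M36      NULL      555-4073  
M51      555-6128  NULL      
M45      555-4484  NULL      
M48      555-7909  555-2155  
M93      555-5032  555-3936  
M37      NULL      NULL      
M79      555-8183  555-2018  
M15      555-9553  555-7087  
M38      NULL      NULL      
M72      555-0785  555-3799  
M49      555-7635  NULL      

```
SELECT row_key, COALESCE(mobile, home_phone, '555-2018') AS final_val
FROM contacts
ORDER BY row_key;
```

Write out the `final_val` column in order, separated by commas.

555-9553, 555-4073, 555-2018, 555-2018, 555-4484, 555-7909, 555-7635, 555-6128, 555-0785, 555-8183, 555-5032

row_key=M15: mobile=555-9553 → 555-9553
row_key=M36: mobile=NULL, home_phone=555-4073 → 555-4073
row_key=M37: mobile=NULL, home_phone=NULL, → literal 555-2018 → 555-2018
row_key=M38: mobile=NULL, home_phone=NULL, → literal 555-2018 → 555-2018
row_key=M45: mobile=555-4484 → 555-4484
row_key=M48: mobile=555-7909 → 555-7909
row_key=M49: mobile=555-7635 → 555-7635
row_key=M51: mobile=555-6128 → 555-6128
row_key=M72: mobile=555-0785 → 555-0785
row_key=M79: mobile=555-8183 → 555-8183
row_key=M93: mobile=555-5032 → 555-5032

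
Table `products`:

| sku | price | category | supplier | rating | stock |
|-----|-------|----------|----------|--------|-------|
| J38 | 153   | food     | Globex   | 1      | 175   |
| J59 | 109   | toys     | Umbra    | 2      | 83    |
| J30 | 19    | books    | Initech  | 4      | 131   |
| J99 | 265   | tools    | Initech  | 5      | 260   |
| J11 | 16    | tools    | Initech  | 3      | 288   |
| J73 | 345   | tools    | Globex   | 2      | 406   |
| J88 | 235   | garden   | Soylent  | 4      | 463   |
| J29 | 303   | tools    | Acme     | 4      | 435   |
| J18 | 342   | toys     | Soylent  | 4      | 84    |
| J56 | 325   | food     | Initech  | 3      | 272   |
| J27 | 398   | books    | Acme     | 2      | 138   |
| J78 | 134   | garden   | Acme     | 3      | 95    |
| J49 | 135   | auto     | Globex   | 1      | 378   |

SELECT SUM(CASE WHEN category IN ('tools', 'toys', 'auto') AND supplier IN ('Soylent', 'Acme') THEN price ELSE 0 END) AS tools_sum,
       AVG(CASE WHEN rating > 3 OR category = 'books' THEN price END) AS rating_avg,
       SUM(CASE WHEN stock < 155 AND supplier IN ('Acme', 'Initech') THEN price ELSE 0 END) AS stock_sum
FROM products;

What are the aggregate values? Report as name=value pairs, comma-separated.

tools_sum=645, rating_avg=260.3333333333, stock_sum=551

[tools_sum: category IN ('tools', 'toys', 'auto') AND supplier IN ('Soylent', 'Acme')]
sku=J38: ✗
sku=J59: ✗
sku=J30: ✗
sku=J99: ✗
sku=J11: ✗
sku=J73: ✗
sku=J88: ✗
sku=J29: ✓ → 303
sku=J18: ✓ → 342
sku=J56: ✗
sku=J27: ✗
sku=J78: ✗
sku=J49: ✗
tools_sum = 303 + 342 = 645
—
[rating_avg: rating > 3 OR category = 'books']
sku=J38: ✗
sku=J59: ✗
sku=J30: ✓ → 19
sku=J99: ✓ → 265
sku=J11: ✗
sku=J73: ✗
sku=J88: ✓ → 235
sku=J29: ✓ → 303
sku=J18: ✓ → 342
sku=J56: ✗
sku=J27: ✓ → 398
sku=J78: ✗
sku=J49: ✗
rating_avg = (19 + 265 + 235 + 303 + 342 + 398) / 6 = 260.3333333333
—
[stock_sum: stock < 155 AND supplier IN ('Acme', 'Initech')]
sku=J38: ✗
sku=J59: ✗
sku=J30: ✓ → 19
sku=J99: ✗
sku=J11: ✗
sku=J73: ✗
sku=J88: ✗
sku=J29: ✗
sku=J18: ✗
sku=J56: ✗
sku=J27: ✓ → 398
sku=J78: ✓ → 134
sku=J49: ✗
stock_sum = 19 + 398 + 134 = 551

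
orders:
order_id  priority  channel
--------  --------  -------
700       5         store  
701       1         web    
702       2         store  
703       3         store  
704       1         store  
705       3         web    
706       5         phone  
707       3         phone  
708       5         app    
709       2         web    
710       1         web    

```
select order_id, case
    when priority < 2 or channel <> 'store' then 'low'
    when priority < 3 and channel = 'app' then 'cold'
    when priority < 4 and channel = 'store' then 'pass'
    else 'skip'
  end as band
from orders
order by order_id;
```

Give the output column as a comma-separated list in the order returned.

order_id=700: ELSE → skip
order_id=701: priority < 2 or channel <> 'store' → low
order_id=702: priority < 4 and channel = 'store' → pass
order_id=703: priority < 4 and channel = 'store' → pass
order_id=704: priority < 2 or channel <> 'store' → low
order_id=705: priority < 2 or channel <> 'store' → low
order_id=706: priority < 2 or channel <> 'store' → low
order_id=707: priority < 2 or channel <> 'store' → low
order_id=708: priority < 2 or channel <> 'store' → low
order_id=709: priority < 2 or channel <> 'store' → low
order_id=710: priority < 2 or channel <> 'store' → low

skip, low, pass, pass, low, low, low, low, low, low, low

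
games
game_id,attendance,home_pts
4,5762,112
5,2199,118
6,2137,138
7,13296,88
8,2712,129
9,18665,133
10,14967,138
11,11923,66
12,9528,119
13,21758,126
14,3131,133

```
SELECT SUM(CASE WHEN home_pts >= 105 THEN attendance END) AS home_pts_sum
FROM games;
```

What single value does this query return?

game_id=4: ✓ → 5762
game_id=5: ✓ → 2199
game_id=6: ✓ → 2137
game_id=7: ✗
game_id=8: ✓ → 2712
game_id=9: ✓ → 18665
game_id=10: ✓ → 14967
game_id=11: ✗
game_id=12: ✓ → 9528
game_id=13: ✓ → 21758
game_id=14: ✓ → 3131
home_pts_sum = 5762 + 2199 + 2137 + 2712 + 18665 + 14967 + 9528 + 21758 + 3131 = 80859

80859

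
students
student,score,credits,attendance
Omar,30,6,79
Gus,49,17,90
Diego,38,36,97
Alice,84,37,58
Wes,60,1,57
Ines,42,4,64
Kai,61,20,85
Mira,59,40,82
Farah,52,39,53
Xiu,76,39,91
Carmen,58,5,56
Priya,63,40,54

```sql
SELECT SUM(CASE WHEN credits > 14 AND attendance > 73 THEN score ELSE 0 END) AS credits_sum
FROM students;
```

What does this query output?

student=Omar: ✗
student=Gus: ✓ → 49
student=Diego: ✓ → 38
student=Alice: ✗
student=Wes: ✗
student=Ines: ✗
student=Kai: ✓ → 61
student=Mira: ✓ → 59
student=Farah: ✗
student=Xiu: ✓ → 76
student=Carmen: ✗
student=Priya: ✗
credits_sum = 49 + 38 + 61 + 59 + 76 = 283

283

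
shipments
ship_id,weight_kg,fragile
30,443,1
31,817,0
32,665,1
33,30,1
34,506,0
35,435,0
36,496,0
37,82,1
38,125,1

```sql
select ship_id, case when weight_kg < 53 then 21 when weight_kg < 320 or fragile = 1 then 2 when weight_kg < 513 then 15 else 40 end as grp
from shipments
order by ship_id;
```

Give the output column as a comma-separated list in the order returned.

ship_id=30: weight_kg < 320 or fragile = 1 → 2
ship_id=31: ELSE → 40
ship_id=32: weight_kg < 320 or fragile = 1 → 2
ship_id=33: weight_kg < 53 → 21
ship_id=34: weight_kg < 513 → 15
ship_id=35: weight_kg < 513 → 15
ship_id=36: weight_kg < 513 → 15
ship_id=37: weight_kg < 320 or fragile = 1 → 2
ship_id=38: weight_kg < 320 or fragile = 1 → 2

2, 40, 2, 21, 15, 15, 15, 2, 2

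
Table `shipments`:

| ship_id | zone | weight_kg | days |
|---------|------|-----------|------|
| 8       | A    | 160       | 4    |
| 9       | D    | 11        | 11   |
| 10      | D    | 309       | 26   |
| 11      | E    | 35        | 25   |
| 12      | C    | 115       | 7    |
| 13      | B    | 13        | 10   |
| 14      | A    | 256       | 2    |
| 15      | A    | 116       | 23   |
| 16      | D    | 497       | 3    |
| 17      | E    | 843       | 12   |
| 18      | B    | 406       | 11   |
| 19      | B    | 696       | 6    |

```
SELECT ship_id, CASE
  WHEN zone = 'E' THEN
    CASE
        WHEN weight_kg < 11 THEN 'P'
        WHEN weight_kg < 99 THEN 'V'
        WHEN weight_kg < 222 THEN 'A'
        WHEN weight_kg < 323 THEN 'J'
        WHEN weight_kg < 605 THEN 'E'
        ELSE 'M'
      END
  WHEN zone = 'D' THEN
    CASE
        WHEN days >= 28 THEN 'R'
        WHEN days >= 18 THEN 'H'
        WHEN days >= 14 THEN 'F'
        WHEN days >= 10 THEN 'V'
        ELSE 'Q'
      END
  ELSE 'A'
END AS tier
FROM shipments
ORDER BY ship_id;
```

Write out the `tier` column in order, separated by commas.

ship_id=8: zone='A' → outer ELSE → A
ship_id=9: zone='D' → inner[days >= 10] → V
ship_id=10: zone='D' → inner[days >= 18] → H
ship_id=11: zone='E' → inner[weight_kg < 99] → V
ship_id=12: zone='C' → outer ELSE → A
ship_id=13: zone='B' → outer ELSE → A
ship_id=14: zone='A' → outer ELSE → A
ship_id=15: zone='A' → outer ELSE → A
ship_id=16: zone='D' → inner[ELSE] → Q
ship_id=17: zone='E' → inner[ELSE] → M
ship_id=18: zone='B' → outer ELSE → A
ship_id=19: zone='B' → outer ELSE → A

A, V, H, V, A, A, A, A, Q, M, A, A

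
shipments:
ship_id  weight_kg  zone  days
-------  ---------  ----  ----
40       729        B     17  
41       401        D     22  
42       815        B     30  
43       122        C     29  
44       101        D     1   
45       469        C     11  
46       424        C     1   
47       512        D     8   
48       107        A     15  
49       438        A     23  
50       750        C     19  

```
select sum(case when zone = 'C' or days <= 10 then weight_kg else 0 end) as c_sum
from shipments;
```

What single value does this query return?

ship_id=40: ✗
ship_id=41: ✗
ship_id=42: ✗
ship_id=43: ✓ → 122
ship_id=44: ✓ → 101
ship_id=45: ✓ → 469
ship_id=46: ✓ → 424
ship_id=47: ✓ → 512
ship_id=48: ✗
ship_id=49: ✗
ship_id=50: ✓ → 750
c_sum = 122 + 101 + 469 + 424 + 512 + 750 = 2378

2378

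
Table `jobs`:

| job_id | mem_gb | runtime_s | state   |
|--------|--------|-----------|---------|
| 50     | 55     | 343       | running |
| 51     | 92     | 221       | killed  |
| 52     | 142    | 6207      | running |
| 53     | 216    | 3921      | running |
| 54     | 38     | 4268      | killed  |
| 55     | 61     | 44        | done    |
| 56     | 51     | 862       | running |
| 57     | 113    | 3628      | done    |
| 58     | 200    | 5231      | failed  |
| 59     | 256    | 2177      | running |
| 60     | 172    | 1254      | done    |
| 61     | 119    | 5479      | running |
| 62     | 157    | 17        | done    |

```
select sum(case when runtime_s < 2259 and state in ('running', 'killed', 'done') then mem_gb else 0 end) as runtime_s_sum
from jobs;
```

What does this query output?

844

job_id=50: ✓ → 55
job_id=51: ✓ → 92
job_id=52: ✗
job_id=53: ✗
job_id=54: ✗
job_id=55: ✓ → 61
job_id=56: ✓ → 51
job_id=57: ✗
job_id=58: ✗
job_id=59: ✓ → 256
job_id=60: ✓ → 172
job_id=61: ✗
job_id=62: ✓ → 157
runtime_s_sum = 55 + 92 + 61 + 51 + 256 + 172 + 157 = 844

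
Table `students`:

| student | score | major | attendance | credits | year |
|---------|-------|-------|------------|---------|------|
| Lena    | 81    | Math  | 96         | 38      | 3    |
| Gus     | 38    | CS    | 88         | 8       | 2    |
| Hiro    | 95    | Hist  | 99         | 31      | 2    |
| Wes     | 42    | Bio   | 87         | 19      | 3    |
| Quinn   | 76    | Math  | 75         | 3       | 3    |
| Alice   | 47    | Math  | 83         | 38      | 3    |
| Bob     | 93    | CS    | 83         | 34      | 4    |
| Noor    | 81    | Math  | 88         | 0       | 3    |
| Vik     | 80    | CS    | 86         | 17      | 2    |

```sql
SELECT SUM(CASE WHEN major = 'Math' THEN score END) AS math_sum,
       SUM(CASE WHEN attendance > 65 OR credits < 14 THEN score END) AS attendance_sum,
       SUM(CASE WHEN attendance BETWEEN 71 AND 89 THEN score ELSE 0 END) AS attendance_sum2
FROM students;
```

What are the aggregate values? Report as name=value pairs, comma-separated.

math_sum=285, attendance_sum=633, attendance_sum2=457

[math_sum: major = 'Math']
student=Lena: ✓ → 81
student=Gus: ✗
student=Hiro: ✗
student=Wes: ✗
student=Quinn: ✓ → 76
student=Alice: ✓ → 47
student=Bob: ✗
student=Noor: ✓ → 81
student=Vik: ✗
math_sum = 81 + 76 + 47 + 81 = 285
—
[attendance_sum: attendance > 65 OR credits < 14]
student=Lena: ✓ → 81
student=Gus: ✓ → 38
student=Hiro: ✓ → 95
student=Wes: ✓ → 42
student=Quinn: ✓ → 76
student=Alice: ✓ → 47
student=Bob: ✓ → 93
student=Noor: ✓ → 81
student=Vik: ✓ → 80
attendance_sum = 81 + 38 + 95 + 42 + 76 + 47 + 93 + 81 + 80 = 633
—
[attendance_sum2: attendance BETWEEN 71 AND 89]
student=Lena: ✗
student=Gus: ✓ → 38
student=Hiro: ✗
student=Wes: ✓ → 42
student=Quinn: ✓ → 76
student=Alice: ✓ → 47
student=Bob: ✓ → 93
student=Noor: ✓ → 81
student=Vik: ✓ → 80
attendance_sum2 = 38 + 42 + 76 + 47 + 93 + 81 + 80 = 457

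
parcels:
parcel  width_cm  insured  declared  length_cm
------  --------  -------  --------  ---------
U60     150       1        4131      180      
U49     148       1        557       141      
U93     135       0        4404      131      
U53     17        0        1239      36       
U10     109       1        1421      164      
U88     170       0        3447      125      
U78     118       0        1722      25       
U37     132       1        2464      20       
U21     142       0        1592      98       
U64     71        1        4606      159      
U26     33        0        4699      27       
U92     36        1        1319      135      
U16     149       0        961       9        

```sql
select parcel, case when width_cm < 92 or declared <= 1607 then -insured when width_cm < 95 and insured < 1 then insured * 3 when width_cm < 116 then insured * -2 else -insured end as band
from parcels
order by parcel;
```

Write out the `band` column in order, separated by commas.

-1, 0, 0, 0, -1, -1, 0, -1, -1, 0, 0, -1, 0

parcel=U10: width_cm < 92 or declared <= 1607 → -1
parcel=U16: width_cm < 92 or declared <= 1607 → 0
parcel=U21: width_cm < 92 or declared <= 1607 → 0
parcel=U26: width_cm < 92 or declared <= 1607 → 0
parcel=U37: ELSE → -1
parcel=U49: width_cm < 92 or declared <= 1607 → -1
parcel=U53: width_cm < 92 or declared <= 1607 → 0
parcel=U60: ELSE → -1
parcel=U64: width_cm < 92 or declared <= 1607 → -1
parcel=U78: ELSE → 0
parcel=U88: ELSE → 0
parcel=U92: width_cm < 92 or declared <= 1607 → -1
parcel=U93: ELSE → 0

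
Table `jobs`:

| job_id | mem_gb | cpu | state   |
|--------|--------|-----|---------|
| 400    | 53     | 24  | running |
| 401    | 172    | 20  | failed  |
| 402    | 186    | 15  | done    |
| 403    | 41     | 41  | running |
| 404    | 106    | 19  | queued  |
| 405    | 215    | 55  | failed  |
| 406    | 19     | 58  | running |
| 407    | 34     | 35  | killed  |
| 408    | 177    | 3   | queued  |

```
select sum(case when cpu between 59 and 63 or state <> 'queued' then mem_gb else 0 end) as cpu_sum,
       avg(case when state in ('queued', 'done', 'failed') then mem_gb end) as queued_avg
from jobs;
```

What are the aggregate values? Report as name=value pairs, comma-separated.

cpu_sum=720, queued_avg=171.2

[cpu_sum: cpu between 59 and 63 or state <> 'queued']
job_id=400: ✓ → 53
job_id=401: ✓ → 172
job_id=402: ✓ → 186
job_id=403: ✓ → 41
job_id=404: ✗
job_id=405: ✓ → 215
job_id=406: ✓ → 19
job_id=407: ✓ → 34
job_id=408: ✗
cpu_sum = 53 + 172 + 186 + 41 + 215 + 19 + 34 = 720
—
[queued_avg: state in ('queued', 'done', 'failed')]
job_id=400: ✗
job_id=401: ✓ → 172
job_id=402: ✓ → 186
job_id=403: ✗
job_id=404: ✓ → 106
job_id=405: ✓ → 215
job_id=406: ✗
job_id=407: ✗
job_id=408: ✓ → 177
queued_avg = (172 + 186 + 106 + 215 + 177) / 5 = 171.2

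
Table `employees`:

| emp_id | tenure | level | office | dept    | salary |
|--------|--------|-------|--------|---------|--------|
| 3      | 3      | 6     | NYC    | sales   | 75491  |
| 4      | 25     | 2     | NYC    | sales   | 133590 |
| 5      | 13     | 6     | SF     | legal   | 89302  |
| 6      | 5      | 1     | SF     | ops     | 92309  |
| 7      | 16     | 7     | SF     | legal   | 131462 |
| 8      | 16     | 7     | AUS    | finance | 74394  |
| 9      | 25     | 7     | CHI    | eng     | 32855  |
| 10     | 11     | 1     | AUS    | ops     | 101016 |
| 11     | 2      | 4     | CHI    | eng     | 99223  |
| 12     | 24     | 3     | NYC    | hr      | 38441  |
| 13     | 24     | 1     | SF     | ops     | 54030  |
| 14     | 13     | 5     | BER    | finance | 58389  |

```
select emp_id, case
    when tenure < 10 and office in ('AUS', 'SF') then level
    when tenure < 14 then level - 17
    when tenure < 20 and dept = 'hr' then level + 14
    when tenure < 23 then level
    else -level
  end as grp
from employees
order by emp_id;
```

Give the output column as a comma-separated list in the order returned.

emp_id=3: tenure < 14 → -11
emp_id=4: ELSE → -2
emp_id=5: tenure < 14 → -11
emp_id=6: tenure < 10 and office in ('AUS', 'SF') → 1
emp_id=7: tenure < 23 → 7
emp_id=8: tenure < 23 → 7
emp_id=9: ELSE → -7
emp_id=10: tenure < 14 → -16
emp_id=11: tenure < 14 → -13
emp_id=12: ELSE → -3
emp_id=13: ELSE → -1
emp_id=14: tenure < 14 → -12

-11, -2, -11, 1, 7, 7, -7, -16, -13, -3, -1, -12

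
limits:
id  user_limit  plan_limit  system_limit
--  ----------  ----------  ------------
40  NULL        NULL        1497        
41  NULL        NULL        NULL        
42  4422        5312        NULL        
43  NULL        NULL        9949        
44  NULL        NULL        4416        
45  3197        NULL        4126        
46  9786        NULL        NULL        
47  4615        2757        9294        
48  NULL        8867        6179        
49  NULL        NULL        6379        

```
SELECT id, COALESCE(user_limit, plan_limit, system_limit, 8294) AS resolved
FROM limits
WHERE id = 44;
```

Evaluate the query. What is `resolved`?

id = 44: user_limit=NULL, plan_limit=NULL, system_limit=4416.
user_limit=NULL, plan_limit=NULL, system_limit=4416 → 4416

4416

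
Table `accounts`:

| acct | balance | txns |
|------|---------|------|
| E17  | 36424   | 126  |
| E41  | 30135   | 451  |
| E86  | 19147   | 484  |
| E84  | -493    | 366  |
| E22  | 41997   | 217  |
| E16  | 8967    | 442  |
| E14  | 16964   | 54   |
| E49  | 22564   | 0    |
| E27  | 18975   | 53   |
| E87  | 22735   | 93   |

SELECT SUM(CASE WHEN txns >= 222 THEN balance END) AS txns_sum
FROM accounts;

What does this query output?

acct=E17: ✗
acct=E41: ✓ → 30135
acct=E86: ✓ → 19147
acct=E84: ✓ → -493
acct=E22: ✗
acct=E16: ✓ → 8967
acct=E14: ✗
acct=E49: ✗
acct=E27: ✗
acct=E87: ✗
txns_sum = 30135 + 19147 + -493 + 8967 = 57756

57756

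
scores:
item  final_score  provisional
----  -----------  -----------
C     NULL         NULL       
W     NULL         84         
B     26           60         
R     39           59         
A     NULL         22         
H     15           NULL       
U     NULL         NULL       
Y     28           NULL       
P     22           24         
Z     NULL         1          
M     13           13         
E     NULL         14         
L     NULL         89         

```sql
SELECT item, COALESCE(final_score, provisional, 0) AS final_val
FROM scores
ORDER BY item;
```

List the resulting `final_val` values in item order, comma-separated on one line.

22, 26, 0, 14, 15, 89, 13, 22, 39, 0, 84, 28, 1

item=A: final_score=NULL, provisional=22 → 22
item=B: final_score=26 → 26
item=C: final_score=NULL, provisional=NULL, → literal 0 → 0
item=E: final_score=NULL, provisional=14 → 14
item=H: final_score=15 → 15
item=L: final_score=NULL, provisional=89 → 89
item=M: final_score=13 → 13
item=P: final_score=22 → 22
item=R: final_score=39 → 39
item=U: final_score=NULL, provisional=NULL, → literal 0 → 0
item=W: final_score=NULL, provisional=84 → 84
item=Y: final_score=28 → 28
item=Z: final_score=NULL, provisional=1 → 1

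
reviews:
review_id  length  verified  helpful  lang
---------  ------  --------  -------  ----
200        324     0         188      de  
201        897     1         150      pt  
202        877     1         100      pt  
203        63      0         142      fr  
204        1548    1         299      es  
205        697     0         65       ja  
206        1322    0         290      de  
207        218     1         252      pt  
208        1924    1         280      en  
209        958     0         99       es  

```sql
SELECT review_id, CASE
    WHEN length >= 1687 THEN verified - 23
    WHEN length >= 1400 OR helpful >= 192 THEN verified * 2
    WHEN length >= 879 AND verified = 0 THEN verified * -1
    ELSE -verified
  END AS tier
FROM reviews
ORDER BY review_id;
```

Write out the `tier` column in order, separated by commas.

0, -1, -1, 0, 2, 0, 0, 2, -22, 0

review_id=200: ELSE → 0
review_id=201: ELSE → -1
review_id=202: ELSE → -1
review_id=203: ELSE → 0
review_id=204: length >= 1400 OR helpful >= 192 → 2
review_id=205: ELSE → 0
review_id=206: length >= 1400 OR helpful >= 192 → 0
review_id=207: length >= 1400 OR helpful >= 192 → 2
review_id=208: length >= 1687 → -22
review_id=209: length >= 879 AND verified = 0 → 0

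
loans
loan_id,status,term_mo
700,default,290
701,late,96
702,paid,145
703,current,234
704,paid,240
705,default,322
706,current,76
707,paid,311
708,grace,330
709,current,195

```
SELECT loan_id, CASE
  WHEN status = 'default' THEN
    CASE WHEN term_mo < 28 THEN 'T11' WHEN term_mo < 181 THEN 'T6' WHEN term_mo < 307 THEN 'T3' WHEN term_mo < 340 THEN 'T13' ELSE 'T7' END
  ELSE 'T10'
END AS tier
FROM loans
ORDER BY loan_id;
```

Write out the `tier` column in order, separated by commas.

T3, T10, T10, T10, T10, T13, T10, T10, T10, T10

loan_id=700: status='default' → inner[term_mo < 307] → T3
loan_id=701: status='late' → outer ELSE → T10
loan_id=702: status='paid' → outer ELSE → T10
loan_id=703: status='current' → outer ELSE → T10
loan_id=704: status='paid' → outer ELSE → T10
loan_id=705: status='default' → inner[term_mo < 340] → T13
loan_id=706: status='current' → outer ELSE → T10
loan_id=707: status='paid' → outer ELSE → T10
loan_id=708: status='grace' → outer ELSE → T10
loan_id=709: status='current' → outer ELSE → T10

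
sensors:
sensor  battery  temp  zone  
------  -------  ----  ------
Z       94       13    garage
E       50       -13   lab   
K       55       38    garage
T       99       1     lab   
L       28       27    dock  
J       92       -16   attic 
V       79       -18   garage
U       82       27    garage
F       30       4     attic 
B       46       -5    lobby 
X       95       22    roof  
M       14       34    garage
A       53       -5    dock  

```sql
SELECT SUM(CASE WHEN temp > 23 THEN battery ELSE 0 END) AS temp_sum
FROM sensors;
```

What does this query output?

sensor=Z: ✗
sensor=E: ✗
sensor=K: ✓ → 55
sensor=T: ✗
sensor=L: ✓ → 28
sensor=J: ✗
sensor=V: ✗
sensor=U: ✓ → 82
sensor=F: ✗
sensor=B: ✗
sensor=X: ✗
sensor=M: ✓ → 14
sensor=A: ✗
temp_sum = 55 + 28 + 82 + 14 = 179

179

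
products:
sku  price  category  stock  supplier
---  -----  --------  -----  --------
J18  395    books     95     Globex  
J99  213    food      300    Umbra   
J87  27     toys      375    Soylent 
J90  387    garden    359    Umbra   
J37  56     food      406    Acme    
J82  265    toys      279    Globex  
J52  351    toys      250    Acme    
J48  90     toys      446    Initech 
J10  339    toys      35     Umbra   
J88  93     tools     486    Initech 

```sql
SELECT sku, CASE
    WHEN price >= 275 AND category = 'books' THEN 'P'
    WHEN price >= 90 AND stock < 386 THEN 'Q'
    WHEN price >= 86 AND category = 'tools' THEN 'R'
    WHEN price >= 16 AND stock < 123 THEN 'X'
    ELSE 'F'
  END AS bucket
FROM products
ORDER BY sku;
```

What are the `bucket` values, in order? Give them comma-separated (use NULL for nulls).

Q, P, F, F, Q, Q, F, R, Q, Q

sku=J10: price >= 90 AND stock < 386 → Q
sku=J18: price >= 275 AND category = 'books' → P
sku=J37: ELSE → F
sku=J48: ELSE → F
sku=J52: price >= 90 AND stock < 386 → Q
sku=J82: price >= 90 AND stock < 386 → Q
sku=J87: ELSE → F
sku=J88: price >= 86 AND category = 'tools' → R
sku=J90: price >= 90 AND stock < 386 → Q
sku=J99: price >= 90 AND stock < 386 → Q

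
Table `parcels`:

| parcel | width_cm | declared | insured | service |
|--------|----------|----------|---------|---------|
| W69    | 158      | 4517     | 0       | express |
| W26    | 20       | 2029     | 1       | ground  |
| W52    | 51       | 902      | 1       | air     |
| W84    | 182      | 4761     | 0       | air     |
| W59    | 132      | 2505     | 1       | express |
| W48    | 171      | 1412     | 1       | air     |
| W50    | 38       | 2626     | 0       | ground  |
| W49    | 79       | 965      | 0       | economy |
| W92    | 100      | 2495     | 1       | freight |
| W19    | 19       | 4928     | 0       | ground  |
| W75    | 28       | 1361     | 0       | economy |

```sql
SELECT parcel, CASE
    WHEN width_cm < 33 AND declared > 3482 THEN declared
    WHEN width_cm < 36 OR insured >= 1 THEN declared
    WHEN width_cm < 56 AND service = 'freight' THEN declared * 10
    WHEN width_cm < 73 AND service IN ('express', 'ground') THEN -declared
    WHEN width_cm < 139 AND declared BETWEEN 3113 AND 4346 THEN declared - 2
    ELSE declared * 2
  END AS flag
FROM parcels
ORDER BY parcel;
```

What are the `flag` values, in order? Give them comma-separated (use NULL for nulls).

parcel=W19: width_cm < 33 AND declared > 3482 → 4928
parcel=W26: width_cm < 36 OR insured >= 1 → 2029
parcel=W48: width_cm < 36 OR insured >= 1 → 1412
parcel=W49: ELSE → 1930
parcel=W50: width_cm < 73 AND service IN ('express', 'ground') → -2626
parcel=W52: width_cm < 36 OR insured >= 1 → 902
parcel=W59: width_cm < 36 OR insured >= 1 → 2505
parcel=W69: ELSE → 9034
parcel=W75: width_cm < 36 OR insured >= 1 → 1361
parcel=W84: ELSE → 9522
parcel=W92: width_cm < 36 OR insured >= 1 → 2495

4928, 2029, 1412, 1930, -2626, 902, 2505, 9034, 1361, 9522, 2495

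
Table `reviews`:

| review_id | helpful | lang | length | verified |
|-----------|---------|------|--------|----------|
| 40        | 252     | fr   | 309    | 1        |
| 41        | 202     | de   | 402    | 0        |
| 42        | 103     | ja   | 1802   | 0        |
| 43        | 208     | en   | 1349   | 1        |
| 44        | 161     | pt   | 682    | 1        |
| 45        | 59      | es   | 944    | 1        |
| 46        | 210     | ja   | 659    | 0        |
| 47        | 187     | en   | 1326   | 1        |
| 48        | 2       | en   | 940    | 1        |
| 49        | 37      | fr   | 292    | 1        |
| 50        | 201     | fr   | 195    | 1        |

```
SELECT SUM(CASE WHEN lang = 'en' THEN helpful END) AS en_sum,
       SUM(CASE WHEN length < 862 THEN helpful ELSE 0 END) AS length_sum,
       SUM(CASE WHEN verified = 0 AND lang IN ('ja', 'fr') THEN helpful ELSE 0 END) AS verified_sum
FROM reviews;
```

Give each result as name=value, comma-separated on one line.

[en_sum: lang = 'en']
review_id=40: ✗
review_id=41: ✗
review_id=42: ✗
review_id=43: ✓ → 208
review_id=44: ✗
review_id=45: ✗
review_id=46: ✗
review_id=47: ✓ → 187
review_id=48: ✓ → 2
review_id=49: ✗
review_id=50: ✗
en_sum = 208 + 187 + 2 = 397
—
[length_sum: length < 862]
review_id=40: ✓ → 252
review_id=41: ✓ → 202
review_id=42: ✗
review_id=43: ✗
review_id=44: ✓ → 161
review_id=45: ✗
review_id=46: ✓ → 210
review_id=47: ✗
review_id=48: ✗
review_id=49: ✓ → 37
review_id=50: ✓ → 201
length_sum = 252 + 202 + 161 + 210 + 37 + 201 = 1063
—
[verified_sum: verified = 0 AND lang IN ('ja', 'fr')]
review_id=40: ✗
review_id=41: ✗
review_id=42: ✓ → 103
review_id=43: ✗
review_id=44: ✗
review_id=45: ✗
review_id=46: ✓ → 210
review_id=47: ✗
review_id=48: ✗
review_id=49: ✗
review_id=50: ✗
verified_sum = 103 + 210 = 313

en_sum=397, length_sum=1063, verified_sum=313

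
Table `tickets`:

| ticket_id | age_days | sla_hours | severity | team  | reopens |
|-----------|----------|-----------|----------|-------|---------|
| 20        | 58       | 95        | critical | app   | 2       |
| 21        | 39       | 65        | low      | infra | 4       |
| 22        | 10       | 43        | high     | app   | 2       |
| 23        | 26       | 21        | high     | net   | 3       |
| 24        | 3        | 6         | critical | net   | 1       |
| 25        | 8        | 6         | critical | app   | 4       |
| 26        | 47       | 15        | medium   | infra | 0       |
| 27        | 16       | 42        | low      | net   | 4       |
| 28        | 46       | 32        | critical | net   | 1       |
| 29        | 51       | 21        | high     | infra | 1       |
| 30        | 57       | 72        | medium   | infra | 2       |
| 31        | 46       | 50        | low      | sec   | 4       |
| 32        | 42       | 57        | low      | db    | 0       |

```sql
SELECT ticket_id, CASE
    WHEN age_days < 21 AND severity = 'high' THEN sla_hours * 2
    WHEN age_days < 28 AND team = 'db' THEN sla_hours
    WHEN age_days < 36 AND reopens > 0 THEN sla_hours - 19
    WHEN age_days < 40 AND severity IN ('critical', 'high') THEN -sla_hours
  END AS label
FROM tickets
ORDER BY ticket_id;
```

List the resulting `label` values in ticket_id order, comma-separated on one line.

ticket_id=20: (no match → NULL) → NULL
ticket_id=21: (no match → NULL) → NULL
ticket_id=22: age_days < 21 AND severity = 'high' → 86
ticket_id=23: age_days < 36 AND reopens > 0 → 2
ticket_id=24: age_days < 36 AND reopens > 0 → -13
ticket_id=25: age_days < 36 AND reopens > 0 → -13
ticket_id=26: (no match → NULL) → NULL
ticket_id=27: age_days < 36 AND reopens > 0 → 23
ticket_id=28: (no match → NULL) → NULL
ticket_id=29: (no match → NULL) → NULL
ticket_id=30: (no match → NULL) → NULL
ticket_id=31: (no match → NULL) → NULL
ticket_id=32: (no match → NULL) → NULL

NULL, NULL, 86, 2, -13, -13, NULL, 23, NULL, NULL, NULL, NULL, NULL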